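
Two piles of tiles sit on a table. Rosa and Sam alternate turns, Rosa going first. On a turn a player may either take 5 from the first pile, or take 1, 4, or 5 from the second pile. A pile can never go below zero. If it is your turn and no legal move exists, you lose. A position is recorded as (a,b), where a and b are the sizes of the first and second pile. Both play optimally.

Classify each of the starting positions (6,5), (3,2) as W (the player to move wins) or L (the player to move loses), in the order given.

Compute win/loss labels from the base case upward. A position with no move is L. Any other position is W if it can reach an L in one move, else L.
No move ever increases a pile, so every position that can arise here has a ≤ 6 and b ≤ 5; it is enough to label the cells with 0 ≤ a ≤ 6 and 0 ≤ b ≤ 5.
Every move lowers a or b (never raises either), so fill the grid row by row in increasing a, and left to right within a row: each cell's successors are then already labelled.
      b=0  b=1  b=2  b=3  b=4  b=5
a=0:    L    W    L    W    W    W
a=1:    L    W    L    W    W    W
a=2:    L    W    L    W    W    W
a=3:    L    W    L    W    W    W
a=4:    L    W    L    W    W    W
a=5:    W    L    W    L    W    W
a=6:    W    L    W    L    W    W
Cells with no legal move (terminal, hence L): (0,0), (1,0), (2,0), (3,0), (4,0).
The remaining L cells, each justified by listing all of its moves:
(0,2): the only move is to (0,1)(W), a W ⇒ L
(1,2): the only move is to (1,1)(W), a W ⇒ L
(2,2): the only move is to (2,1)(W), a W ⇒ L
(3,2): the only move is to (3,1)(W), a W ⇒ L
(4,2): the only move is to (4,1)(W), a W ⇒ L
(5,1): moves to (0,1)(W), (5,0)(W); every one is W ⇒ L
(5,3): moves to (0,3)(W), (5,2)(W); every one is W ⇒ L
(6,1): moves to (1,1)(W), (6,0)(W); every one is W ⇒ L
(6,3): moves to (1,3)(W), (6,2)(W); every one is W ⇒ L
Every other cell has at least one move into one of the L cells above, so it is W.
(6,5): the move to (6,1) reaches an L cell, so W
(3,2): one of the L cells justified above, so L

(6,5): W, (3,2): L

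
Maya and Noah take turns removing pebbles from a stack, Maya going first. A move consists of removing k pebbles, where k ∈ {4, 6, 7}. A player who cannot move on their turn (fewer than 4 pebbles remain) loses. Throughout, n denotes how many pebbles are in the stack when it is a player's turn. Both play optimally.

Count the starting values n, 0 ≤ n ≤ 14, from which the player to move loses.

Positions with no move are L. A position that does have a move is losing for the player to move precisely when every available move leads to a winning position for the opponent. Fill in the labels:
n=0: no move → L
n=1: no move → L
n=2: no move → L
n=3: no move → L
n=4: can move to 0, which is L ⇒ W
n=5: can move to 1, which is L ⇒ W
n=6: can move to 2, which is L ⇒ W
n=7: can move to 3, which is L ⇒ W
n=8: can move to 2, which is L ⇒ W
n=9: can move to 3, which is L ⇒ W
n=10: can move to 3, which is L ⇒ W
n=11: moves to 7(W), 5(W), 4(W); every one is W ⇒ L
n=12: moves to 8(W), 6(W), 5(W); every one is W ⇒ L
n=13: moves to 9(W), 7(W), 6(W); every one is W ⇒ L
n=14: moves to 10(W), 8(W), 7(W); every one is W ⇒ L
L entries with 0 ≤ n ≤ 14: n = 0, 1, 2, 3, 11, 12, 13, 14; that makes 8.

8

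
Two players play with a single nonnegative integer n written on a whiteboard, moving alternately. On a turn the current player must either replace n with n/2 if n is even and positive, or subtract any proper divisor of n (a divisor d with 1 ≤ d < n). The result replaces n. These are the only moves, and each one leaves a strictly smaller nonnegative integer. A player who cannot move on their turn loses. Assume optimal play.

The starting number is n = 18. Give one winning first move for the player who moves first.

Move to 9.

Work bottom-up. With no move the player to move loses. Otherwise the position is W if at least one move leads to an L position for the opponent, and L if every move leads to a W.
n=0: no move → L
n=1: no move → L
n=2: W (go to 1, an L position)
n=3: L (sole option 2(W) is W)
n=4: W (go to 3, an L position)
n=5: L (sole option 4(W) is W)
n=6: W (go to 3, an L position)
n=7: L (sole option 6(W) is W)
n=8: W (go to 7, an L position)
n=9: L (options 6(W), 8(W) are all W)
n=10: W (go to 5, an L position)
n=11: L (sole option 10(W) is W)
n=12: W (go to 9, an L position)
n=13: L (sole option 12(W) is W)
n=14: W (go to 7, an L position)
n=15: L (options 10(W), 12(W), 14(W) are all W)
n=16: W (go to 15, an L position)
n=17: L (sole option 16(W) is W)
n=18: W (go to 9, an L position)
From 18, the L positions reachable in one move are: 9, 15, 17. Any move reaching one of these is winning.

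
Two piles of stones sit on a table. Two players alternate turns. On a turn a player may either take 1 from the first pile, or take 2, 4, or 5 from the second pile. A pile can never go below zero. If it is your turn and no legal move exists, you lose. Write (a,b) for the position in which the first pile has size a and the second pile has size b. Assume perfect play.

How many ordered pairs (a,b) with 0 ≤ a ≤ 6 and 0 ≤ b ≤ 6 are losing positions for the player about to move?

14

Build the W/L table. Terminal = L. A non-terminal position is W if it has a move to some L; otherwise it is L.
Every move lowers a or b (never raises either), so fill the grid row by row in increasing a, and left to right within a row: each cell's successors are then already labelled.
      b=0  b=1  b=2  b=3  b=4  b=5  b=6
a=0:    L    L    W    W    W    W    W
a=1:    W    W    L    L    W    W    W
a=2:    L    L    W    W    W    W    W
a=3:    W    W    L    L    W    W    W
a=4:    L    L    W    W    W    W    W
a=5:    W    W    L    L    W    W    W
a=6:    L    L    W    W    W    W    W
Cells with no legal move (terminal, hence L): (0,0), (0,1).
The remaining L cells, each justified by listing all of its moves:
(1,2): only reaches (0,2)(W), (1,0)(W), all W → L
(1,3): only reaches (0,3)(W), (1,1)(W), all W → L
(2,0): only reaches (1,0)(W), which is W → L
(2,1): only reaches (1,1)(W), which is W → L
(3,2): only reaches (2,2)(W), (3,0)(W), all W → L
(3,3): only reaches (2,3)(W), (3,1)(W), all W → L
(4,0): only reaches (3,0)(W), which is W → L
(4,1): only reaches (3,1)(W), which is W → L
(5,2): only reaches (4,2)(W), (5,0)(W), all W → L
(5,3): only reaches (4,3)(W), (5,1)(W), all W → L
(6,0): only reaches (5,0)(W), which is W → L
(6,1): only reaches (5,1)(W), which is W → L
Every other cell has at least one move into one of the L cells above, so it is W.
L cells per row: a=0: 2, a=1: 2, a=2: 2, a=3: 2, a=4: 2, a=5: 2, a=6: 2; total 14.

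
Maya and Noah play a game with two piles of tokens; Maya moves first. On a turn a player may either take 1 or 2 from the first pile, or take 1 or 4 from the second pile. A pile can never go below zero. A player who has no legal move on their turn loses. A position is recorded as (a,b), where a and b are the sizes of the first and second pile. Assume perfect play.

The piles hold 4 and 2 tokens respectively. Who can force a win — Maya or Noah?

Maya wins.

Use the standard recursion: the mover loses at a terminal position; elsewhere, the mover wins exactly when some move hands the opponent an L position.
No move ever increases a pile, so every position that can arise here has a ≤ 4 and b ≤ 2; it is enough to label the cells with 0 ≤ a ≤ 4 and 0 ≤ b ≤ 2.
Every move lowers a or b (never raises either), so fill the grid row by row in increasing a, and left to right within a row: each cell's successors are then already labelled.
      b=0  b=1  b=2
a=0:    L    W    L
a=1:    W    L    W
a=2:    W    W    W
a=3:    L    W    L
a=4:    W    L    W
Cells with no legal move (terminal, hence L): (0,0).
The remaining L cells, each justified by listing all of its moves:
(0,2): →(0,1)(W) only, which is W, so L
(1,1): →(0,1)(W), (1,0)(W) — all W, so L
(3,0): →(2,0)(W), (1,0)(W) — all W, so L
(3,2): →(2,2)(W), (1,2)(W), (3,1)(W) — all W, so L
(4,1): →(3,1)(W), (2,1)(W), (4,0)(W) — all W, so L
Every other cell has at least one move into one of the L cells above, so it is W.
From (4,2) Maya can move to (3,2), reaching an L position.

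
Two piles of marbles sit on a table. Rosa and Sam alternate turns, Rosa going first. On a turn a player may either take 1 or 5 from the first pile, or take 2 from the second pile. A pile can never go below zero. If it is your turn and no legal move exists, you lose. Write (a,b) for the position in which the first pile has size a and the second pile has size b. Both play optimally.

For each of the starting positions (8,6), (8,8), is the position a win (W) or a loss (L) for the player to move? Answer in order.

Build the W/L table. Terminal = L. A non-terminal position is W if it has a move to some L; otherwise it is L.
No move ever increases a pile, so every position that can arise here has a ≤ 8 and b ≤ 8; it is enough to label the cells with 0 ≤ a ≤ 8 and 0 ≤ b ≤ 8.
Every move lowers a or b (never raises either), so fill the grid row by row in increasing a, and left to right within a row: each cell's successors are then already labelled.
      b=0  b=1  b=2  b=3  b=4  b=5  b=6  b=7  b=8
a=0:    L    L    W    W    L    L    W    W    L
a=1:    W    W    L    L    W    W    L    L    W
a=2:    L    L    W    W    L    L    W    W    L
a=3:    W    W    L    L    W    W    L    L    W
a=4:    L    L    W    W    L    L    W    W    L
a=5:    W    W    L    L    W    W    L    L    W
a=6:    L    L    W    W    L    L    W    W    L
a=7:    W    W    L    L    W    W    L    L    W
a=8:    L    L    W    W    L    L    W    W    L
Cells with no legal move (terminal, hence L): (0,0), (0,1).
The remaining L cells, each justified by listing all of its moves:
(0,4): L (sole option (0,2)(W) is W)
(0,5): L (sole option (0,3)(W) is W)
(0,8): L (sole option (0,6)(W) is W)
(1,2): L (options (0,2)(W), (1,0)(W) are all W)
(1,3): L (options (0,3)(W), (1,1)(W) are all W)
(1,6): L (options (0,6)(W), (1,4)(W) are all W)
(1,7): L (options (0,7)(W), (1,5)(W) are all W)
(2,0): L (sole option (1,0)(W) is W)
(2,1): L (sole option (1,1)(W) is W)
(2,4): L (options (1,4)(W), (2,2)(W) are all W)
(2,5): L (options (1,5)(W), (2,3)(W) are all W)
(2,8): L (options (1,8)(W), (2,6)(W) are all W)
(3,2): L (options (2,2)(W), (3,0)(W) are all W)
(3,3): L (options (2,3)(W), (3,1)(W) are all W)
(3,6): L (options (2,6)(W), (3,4)(W) are all W)
(3,7): L (options (2,7)(W), (3,5)(W) are all W)
(4,0): L (sole option (3,0)(W) is W)
(4,1): L (sole option (3,1)(W) is W)
(4,4): L (options (3,4)(W), (4,2)(W) are all W)
(4,5): L (options (3,5)(W), (4,3)(W) are all W)
(4,8): L (options (3,8)(W), (4,6)(W) are all W)
(5,2): L (options (4,2)(W), (0,2)(W), (5,0)(W) are all W)
(5,3): L (options (4,3)(W), (0,3)(W), (5,1)(W) are all W)
(5,6): L (options (4,6)(W), (0,6)(W), (5,4)(W) are all W)
(5,7): L (options (4,7)(W), (0,7)(W), (5,5)(W) are all W)
(6,0): L (options (5,0)(W), (1,0)(W) are all W)
(6,1): L (options (5,1)(W), (1,1)(W) are all W)
(6,4): L (options (5,4)(W), (1,4)(W), (6,2)(W) are all W)
(6,5): L (options (5,5)(W), (1,5)(W), (6,3)(W) are all W)
(6,8): L (options (5,8)(W), (1,8)(W), (6,6)(W) are all W)
(7,2): L (options (6,2)(W), (2,2)(W), (7,0)(W) are all W)
(7,3): L (options (6,3)(W), (2,3)(W), (7,1)(W) are all W)
(7,6): L (options (6,6)(W), (2,6)(W), (7,4)(W) are all W)
(7,7): L (options (6,7)(W), (2,7)(W), (7,5)(W) are all W)
(8,0): L (options (7,0)(W), (3,0)(W) are all W)
(8,1): L (options (7,1)(W), (3,1)(W) are all W)
(8,4): L (options (7,4)(W), (3,4)(W), (8,2)(W) are all W)
(8,5): L (options (7,5)(W), (3,5)(W), (8,3)(W) are all W)
(8,8): L (options (7,8)(W), (3,8)(W), (8,6)(W) are all W)
Every other cell has at least one move into one of the L cells above, so it is W.
(8,6): the move to (7,6) reaches an L cell, so W
(8,8): one of the L cells justified above, so L

(8,6): W, (8,8): L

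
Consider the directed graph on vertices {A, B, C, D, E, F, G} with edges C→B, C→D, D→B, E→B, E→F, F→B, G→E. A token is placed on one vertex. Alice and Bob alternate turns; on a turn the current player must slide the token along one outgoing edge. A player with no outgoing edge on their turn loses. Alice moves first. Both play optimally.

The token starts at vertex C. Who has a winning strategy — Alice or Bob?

Build the W/L table. Terminal = L. A non-terminal position is W if it has a move to some L; otherwise it is L.
Every edge goes from a vertex to one that appears earlier in the order A, B, F, E, D, C, G, so processing vertices in that order labels each vertex after all of its successors.
A: no outgoing edge → L
B: no outgoing edge → L
F: W (go to B, an L position)
E: W (go to B, an L position)
D: W (go to B, an L position)
C: W (go to B, an L position)
G: L (sole option E(W) is W)
The starting position C is W: Alice should move to B, handing over an L position.

Alice wins.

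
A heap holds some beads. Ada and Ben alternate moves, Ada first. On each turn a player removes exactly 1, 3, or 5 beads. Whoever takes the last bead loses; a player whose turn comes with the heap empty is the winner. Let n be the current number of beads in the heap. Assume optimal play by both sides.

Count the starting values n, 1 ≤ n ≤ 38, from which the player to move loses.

Classify positions by backward induction: terminal positions (no move available) are W. From any other position, the mover wins iff some move reaches an L.
n=0: no move; the opponent has just taken the last bead and therefore loses → W
n=1: L (sole option 0(W) is W)
n=2: W (go to 1, an L position)
n=3: L (options 2(W), 0(W) are all W)
n=4: W (go to 3, an L position)
n=5: L (options 4(W), 2(W), 0(W) are all W)
n=6: W (go to 5, an L position)
n=7: L (options 6(W), 4(W), 2(W) are all W)
n=8: W (go to 7, an L position)
n=9: L (options 8(W), 6(W), 4(W) are all W)
n=10: W (go to 9, an L position)
n=11: L (options 10(W), 8(W), 6(W) are all W)
n=12: W (go to 11, an L position)
n=13: L (options 12(W), 10(W), 8(W) are all W)
n=14: W (go to 13, an L position)
n=15: L (options 14(W), 12(W), 10(W) are all W)
n=16: W (go to 15, an L position)
n=17: L (options 16(W), 14(W), 12(W) are all W)
n=18: W (go to 17, an L position)
n=19: L (options 18(W), 16(W), 14(W) are all W)
n=20: W (go to 19, an L position)
n=21: L (options 20(W), 18(W), 16(W) are all W)
n=22: W (go to 21, an L position)
n=23: L (options 22(W), 20(W), 18(W) are all W)
n=24: W (go to 23, an L position)
n=25: L (options 24(W), 22(W), 20(W) are all W)
n=26: W (go to 25, an L position)
n=27: L (options 26(W), 24(W), 22(W) are all W)
n=28: W (go to 27, an L position)
n=29: L (options 28(W), 26(W), 24(W) are all W)
n=30: W (go to 29, an L position)
n=31: L (options 30(W), 28(W), 26(W) are all W)
n=32: W (go to 31, an L position)
n=33: L (options 32(W), 30(W), 28(W) are all W)
n=34: W (go to 33, an L position)
n=35: L (options 34(W), 32(W), 30(W) are all W)
n=36: W (go to 35, an L position)
n=37: L (options 36(W), 34(W), 32(W) are all W)
n=38: W (go to 37, an L position)
L entries with 1 ≤ n ≤ 38 (the range starts at n=1): n = 1, 3, 5, 7, 9, 11, 13, 15, 17, 19, 21, 23, 25, 27, 29, 31, 33, 35, 37; that makes 19.

19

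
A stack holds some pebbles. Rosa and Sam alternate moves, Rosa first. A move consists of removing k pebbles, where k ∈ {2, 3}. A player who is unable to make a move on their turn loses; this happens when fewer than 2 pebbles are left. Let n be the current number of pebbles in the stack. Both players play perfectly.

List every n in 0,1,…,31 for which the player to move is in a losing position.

0, 1, 5, 6, 10, 11, 15, 16, 20, 21, 25, 26, 30, 31

Build the W/L table. Terminal = L. A non-terminal position is W if it has a move to some L; otherwise it is L.
n=0: no move → L
n=1: no move → L
n=2: →0(L), so W
n=3: →1(L), so W
n=4: →1(L), so W
n=5: →3(W), 2(W) — all W, so L
n=6: →4(W), 3(W) — all W, so L
n=7: →5(L), so W
n=8: →6(L), so W
n=9: →6(L), so W
n=10: →8(W), 7(W) — all W, so L
n=11: →9(W), 8(W) — all W, so L
n=12: →10(L), so W
n=13: →11(L), so W
n=14: →11(L), so W
n=15: →13(W), 12(W) — all W, so L
n=16: →14(W), 13(W) — all W, so L
n=17: →15(L), so W
n=18: →16(L), so W
n=19: →16(L), so W
n=20: →18(W), 17(W) — all W, so L
n=21: →19(W), 18(W) — all W, so L
n=22: →20(L), so W
n=23: →21(L), so W
n=24: →21(L), so W
n=25: →23(W), 22(W) — all W, so L
n=26: →24(W), 23(W) — all W, so L
n=27: →25(L), so W
n=28: →26(L), so W
n=29: →26(L), so W
n=30: →28(W), 27(W) — all W, so L
n=31: →29(W), 28(W) — all W, so L
Reading off the rows marked L gives the requested list; there are 14 such values of n.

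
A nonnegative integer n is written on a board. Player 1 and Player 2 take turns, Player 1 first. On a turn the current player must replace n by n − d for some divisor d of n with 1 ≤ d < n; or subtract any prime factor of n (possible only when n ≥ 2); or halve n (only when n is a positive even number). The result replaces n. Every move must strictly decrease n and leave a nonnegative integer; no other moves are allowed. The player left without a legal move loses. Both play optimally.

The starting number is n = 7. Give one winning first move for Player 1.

Move to 0.

Build the W/L table. Terminal = L. A non-terminal position is W if it has a move to some L; otherwise it is L.
n=0: no move → L
n=1: no move → L
n=2: →0(L), so W
n=3: →0(L), so W
n=4: →2(W), 3(W) — all W, so L
n=5: →0(L), so W
n=6: →4(L), so W
n=7: →0(L), so W
From 7, the L positions reachable in one move are: 0.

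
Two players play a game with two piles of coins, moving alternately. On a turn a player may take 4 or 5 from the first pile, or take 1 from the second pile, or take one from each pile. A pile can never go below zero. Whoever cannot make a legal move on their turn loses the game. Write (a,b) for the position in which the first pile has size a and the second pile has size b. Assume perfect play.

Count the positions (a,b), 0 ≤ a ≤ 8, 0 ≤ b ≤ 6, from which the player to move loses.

Label each position W (a win for the player to move) or L (a loss). A position with no legal move is L; any other position is W exactly when some move reaches an L, and L when every move reaches a W.
Every move lowers a or b (never raises either), so fill the grid row by row in increasing a, and left to right within a row: each cell's successors are then already labelled.
      b=0  b=1  b=2  b=3  b=4  b=5  b=6
a=0:    L    W    L    W    L    W    L
a=1:    L    W    L    W    L    W    L
a=2:    L    W    L    W    L    W    L
a=3:    L    W    L    W    L    W    L
a=4:    W    W    W    W    W    W    W
a=5:    W    L    W    L    W    L    W
a=6:    W    L    W    L    W    L    W
a=7:    W    L    W    L    W    L    W
a=8:    W    L    W    L    W    L    W
Cells with no legal move (terminal, hence L): (0,0), (1,0), (2,0), (3,0).
The remaining L cells, each justified by listing all of its moves:
(0,2): the only move is to (0,1)(W), a W ⇒ L
(0,4): the only move is to (0,3)(W), a W ⇒ L
(0,6): the only move is to (0,5)(W), a W ⇒ L
(1,2): moves to (1,1)(W), (0,1)(W); every one is W ⇒ L
(1,4): moves to (1,3)(W), (0,3)(W); every one is W ⇒ L
(1,6): moves to (1,5)(W), (0,5)(W); every one is W ⇒ L
(2,2): moves to (2,1)(W), (1,1)(W); every one is W ⇒ L
(2,4): moves to (2,3)(W), (1,3)(W); every one is W ⇒ L
(2,6): moves to (2,5)(W), (1,5)(W); every one is W ⇒ L
(3,2): moves to (3,1)(W), (2,1)(W); every one is W ⇒ L
(3,4): moves to (3,3)(W), (2,3)(W); every one is W ⇒ L
(3,6): moves to (3,5)(W), (2,5)(W); every one is W ⇒ L
(5,1): moves to (1,1)(W), (0,1)(W), (5,0)(W), (4,0)(W); every one is W ⇒ L
(5,3): moves to (1,3)(W), (0,3)(W), (5,2)(W), (4,2)(W); every one is W ⇒ L
(5,5): moves to (1,5)(W), (0,5)(W), (5,4)(W), (4,4)(W); every one is W ⇒ L
(6,1): moves to (2,1)(W), (1,1)(W), (6,0)(W), (5,0)(W); every one is W ⇒ L
(6,3): moves to (2,3)(W), (1,3)(W), (6,2)(W), (5,2)(W); every one is W ⇒ L
(6,5): moves to (2,5)(W), (1,5)(W), (6,4)(W), (5,4)(W); every one is W ⇒ L
(7,1): moves to (3,1)(W), (2,1)(W), (7,0)(W), (6,0)(W); every one is W ⇒ L
(7,3): moves to (3,3)(W), (2,3)(W), (7,2)(W), (6,2)(W); every one is W ⇒ L
(7,5): moves to (3,5)(W), (2,5)(W), (7,4)(W), (6,4)(W); every one is W ⇒ L
(8,1): moves to (4,1)(W), (3,1)(W), (8,0)(W), (7,0)(W); every one is W ⇒ L
(8,3): moves to (4,3)(W), (3,3)(W), (8,2)(W), (7,2)(W); every one is W ⇒ L
(8,5): moves to (4,5)(W), (3,5)(W), (8,4)(W), (7,4)(W); every one is W ⇒ L
Every other cell has at least one move into one of the L cells above, so it is W.
L cells per row: a=0: 4, a=1: 4, a=2: 4, a=3: 4, a=4: 0, a=5: 3, a=6: 3, a=7: 3, a=8: 3; total 28.

28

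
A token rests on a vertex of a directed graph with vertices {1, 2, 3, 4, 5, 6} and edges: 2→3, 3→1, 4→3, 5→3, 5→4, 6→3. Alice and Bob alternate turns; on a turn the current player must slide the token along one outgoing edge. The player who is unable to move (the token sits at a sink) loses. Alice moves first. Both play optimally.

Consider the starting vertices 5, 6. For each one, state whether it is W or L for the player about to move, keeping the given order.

5: W, 6: L

Classify positions by backward induction: terminal positions (no move available) are L. From any other position, the mover wins iff some move reaches an L.
Every edge goes from a vertex to one that appears earlier in the order 1, 3, 6, 4, 5, 2, so processing vertices in that order labels each vertex after all of its successors.
1: no outgoing edge → L
3: W (go to 1, an L position)
6: L (sole option 3(W) is W)
4: L (sole option 3(W) is W)
5: W (go to 4, an L position)
2: L (sole option 3(W) is W)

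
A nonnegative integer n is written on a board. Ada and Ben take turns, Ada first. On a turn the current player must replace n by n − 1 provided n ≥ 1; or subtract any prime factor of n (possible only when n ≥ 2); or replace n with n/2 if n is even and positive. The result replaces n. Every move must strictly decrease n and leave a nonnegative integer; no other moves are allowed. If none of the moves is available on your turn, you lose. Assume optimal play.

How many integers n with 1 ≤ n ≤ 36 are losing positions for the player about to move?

7

Compute win/loss labels from the base case upward. A position with no move is L. Any other position is W if it can reach an L in one move, else L.
n=0: no move → L
n=1: →0(L), so W
n=2: →0(L), so W
n=3: →0(L), so W
n=4: →2(W), 3(W) — all W, so L
n=5: →0(L), so W
n=6: →4(L), so W
n=7: →0(L), so W
n=8: →4(L), so W
n=9: →6(W), 8(W) — all W, so L
n=10: →9(L), so W
n=11: →0(L), so W
n=12: →9(L), so W
n=13: →0(L), so W
n=14: →7(W), 12(W), 13(W) — all W, so L
n=15: →14(L), so W
n=16: →14(L), so W
n=17: →0(L), so W
n=18: →9(L), so W
n=19: →0(L), so W
n=20: →10(W), 15(W), 18(W), 19(W) — all W, so L
n=21: →14(L), so W
n=22: →20(L), so W
n=23: →0(L), so W
n=24: →12(W), 21(W), 22(W), 23(W) — all W, so L
n=25: →20(L), so W
n=26: →24(L), so W
n=27: →24(L), so W
n=28: →14(L), so W
n=29: →0(L), so W
n=30: →15(W), 25(W), 27(W), 28(W), 29(W) — all W, so L
n=31: →0(L), so W
n=32: →30(L), so W
n=33: →30(L), so W
n=34: →17(W), 32(W), 33(W) — all W, so L
n=35: →30(L), so W
n=36: →34(L), so W
L entries with 1 ≤ n ≤ 36 (n=0 is outside the asked range and is not counted): n = 4, 9, 14, 20, 24, 30, 34; that makes 7.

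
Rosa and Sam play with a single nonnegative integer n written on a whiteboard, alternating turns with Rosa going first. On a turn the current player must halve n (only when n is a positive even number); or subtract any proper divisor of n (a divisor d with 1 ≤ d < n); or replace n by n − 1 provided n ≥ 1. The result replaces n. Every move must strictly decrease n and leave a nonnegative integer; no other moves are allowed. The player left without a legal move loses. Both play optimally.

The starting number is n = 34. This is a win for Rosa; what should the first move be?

Label each position W (a win for the player to move) or L (a loss). A position with no legal move is L; any other position is W exactly when some move reaches an L, and L when every move reaches a W.
n=0: no move → L
n=1: reaches L-position 0 → W
n=2: only reaches 1(W), which is W → L
n=3: reaches L-position 2 → W
n=4: reaches L-position 2 → W
n=5: only reaches 4(W), which is W → L
n=6: reaches L-position 5 → W
n=7: only reaches 6(W), which is W → L
n=8: reaches L-position 7 → W
n=9: only reaches 6(W), 8(W), all W → L
n=10: reaches L-position 5 → W
n=11: only reaches 10(W), which is W → L
n=12: reaches L-position 9 → W
n=13: only reaches 12(W), which is W → L
n=14: reaches L-position 7 → W
n=15: only reaches 10(W), 12(W), 14(W), all W → L
n=16: reaches L-position 15 → W
n=17: only reaches 16(W), which is W → L
n=18: reaches L-position 9 → W
n=19: only reaches 18(W), which is W → L
n=20: reaches L-position 15 → W
n=21: only reaches 14(W), 18(W), 20(W), all W → L
n=22: reaches L-position 11 → W
n=23: only reaches 22(W), which is W → L
n=24: reaches L-position 21 → W
n=25: only reaches 20(W), 24(W), all W → L
n=26: reaches L-position 13 → W
n=27: only reaches 18(W), 24(W), 26(W), all W → L
n=28: reaches L-position 21 → W
n=29: only reaches 28(W), which is W → L
n=30: reaches L-position 15 → W
n=31: only reaches 30(W), which is W → L
n=32: reaches L-position 31 → W
n=33: only reaches 22(W), 30(W), 32(W), all W → L
n=34: reaches L-position 17 → W
From 34, the L positions reachable in one move are: 17, 33. Any move reaching one of these is winning.

Move to 17.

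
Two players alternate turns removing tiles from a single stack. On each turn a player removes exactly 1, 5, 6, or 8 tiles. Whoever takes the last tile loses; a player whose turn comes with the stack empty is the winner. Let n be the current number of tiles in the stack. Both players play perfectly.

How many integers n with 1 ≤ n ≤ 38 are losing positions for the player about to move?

Positions with no move are W. A position that does have a move is losing for the player to move precisely when every available move leads to a winning position for the opponent. Fill in the labels:
n=0: no move; the opponent has just taken the last tile and therefore loses → W
n=1: L (sole option 0(W) is W)
n=2: W (go to 1, an L position)
n=3: L (sole option 2(W) is W)
n=4: W (go to 3, an L position)
n=5: L (options 4(W), 0(W) are all W)
n=6: W (go to 5, an L position)
n=7: W (go to 1, an L position)
n=8: W (go to 3, an L position)
n=9: W (go to 3, an L position)
n=10: W (go to 5, an L position)
n=11: W (go to 5, an L position)
n=12: L (options 11(W), 7(W), 6(W), 4(W) are all W)
n=13: W (go to 12, an L position)
n=14: L (options 13(W), 9(W), 8(W), 6(W) are all W)
n=15: W (go to 14, an L position)
n=16: L (options 15(W), 11(W), 10(W), 8(W) are all W)
n=17: W (go to 16, an L position)
n=18: W (go to 12, an L position)
n=19: W (go to 14, an L position)
n=20: W (go to 14, an L position)
n=21: W (go to 16, an L position)
n=22: W (go to 16, an L position)
n=23: L (options 22(W), 18(W), 17(W), 15(W) are all W)
n=24: W (go to 23, an L position)
n=25: L (options 24(W), 20(W), 19(W), 17(W) are all W)
n=26: W (go to 25, an L position)
n=27: L (options 26(W), 22(W), 21(W), 19(W) are all W)
n=28: W (go to 27, an L position)
n=29: W (go to 23, an L position)
n=30: W (go to 25, an L position)
n=31: W (go to 25, an L position)
n=32: W (go to 27, an L position)
n=33: W (go to 27, an L position)
n=34: L (options 33(W), 29(W), 28(W), 26(W) are all W)
n=35: W (go to 34, an L position)
n=36: L (options 35(W), 31(W), 30(W), 28(W) are all W)
n=37: W (go to 36, an L position)
n=38: L (options 37(W), 33(W), 32(W), 30(W) are all W)
L entries with 1 ≤ n ≤ 38 (the range starts at n=1): n = 1, 3, 5, 12, 14, 16, 23, 25, 27, 34, 36, 38; that makes 12.

12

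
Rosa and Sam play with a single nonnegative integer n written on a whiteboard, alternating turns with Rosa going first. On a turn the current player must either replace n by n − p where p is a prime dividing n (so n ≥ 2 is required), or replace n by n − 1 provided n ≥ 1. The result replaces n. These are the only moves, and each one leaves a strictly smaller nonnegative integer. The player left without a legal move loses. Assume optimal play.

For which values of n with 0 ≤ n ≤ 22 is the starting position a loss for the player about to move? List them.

Classify positions by backward induction: terminal positions (no move available) are L. From any other position, the mover wins iff some move reaches an L.
n=0: no move → L
n=1: reaches L-position 0 → W
n=2: reaches L-position 0 → W
n=3: reaches L-position 0 → W
n=4: only reaches 2(W), 3(W), all W → L
n=5: reaches L-position 0 → W
n=6: reaches L-position 4 → W
n=7: reaches L-position 0 → W
n=8: only reaches 6(W), 7(W), all W → L
n=9: reaches L-position 8 → W
n=10: reaches L-position 8 → W
n=11: reaches L-position 0 → W
n=12: only reaches 9(W), 10(W), 11(W), all W → L
n=13: reaches L-position 0 → W
n=14: reaches L-position 12 → W
n=15: reaches L-position 12 → W
n=16: only reaches 14(W), 15(W), all W → L
n=17: reaches L-position 0 → W
n=18: reaches L-position 16 → W
n=19: reaches L-position 0 → W
n=20: only reaches 15(W), 18(W), 19(W), all W → L
n=21: reaches L-position 20 → W
n=22: reaches L-position 20 → W
The losing starting values of n are exactly the entries labelled L in this table (6 of them).

0, 4, 8, 12, 16, 20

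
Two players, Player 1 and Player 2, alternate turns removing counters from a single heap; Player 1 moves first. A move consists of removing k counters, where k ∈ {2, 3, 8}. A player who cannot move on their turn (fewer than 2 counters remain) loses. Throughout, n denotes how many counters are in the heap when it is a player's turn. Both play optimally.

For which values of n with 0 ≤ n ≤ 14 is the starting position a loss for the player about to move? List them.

0, 1, 5, 6, 10, 11

Classify positions by backward induction: terminal positions (no move available) are L. From any other position, the mover wins iff some move reaches an L.
n=0: no move → L
n=1: no move → L
n=2: W (go to 0, an L position)
n=3: W (go to 1, an L position)
n=4: W (go to 1, an L position)
n=5: L (options 3(W), 2(W) are all W)
n=6: L (options 4(W), 3(W) are all W)
n=7: W (go to 5, an L position)
n=8: W (go to 6, an L position)
n=9: W (go to 6, an L position)
n=10: L (options 8(W), 7(W), 2(W) are all W)
n=11: L (options 9(W), 8(W), 3(W) are all W)
n=12: W (go to 10, an L position)
n=13: W (go to 11, an L position)
n=14: W (go to 11, an L position)
Reading off the rows marked L gives the requested list; there are 6 such values of n.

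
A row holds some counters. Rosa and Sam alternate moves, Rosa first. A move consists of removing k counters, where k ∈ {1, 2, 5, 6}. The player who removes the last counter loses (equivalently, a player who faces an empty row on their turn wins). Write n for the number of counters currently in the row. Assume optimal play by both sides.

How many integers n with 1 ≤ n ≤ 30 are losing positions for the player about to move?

9

Classify positions by backward induction: terminal positions (no move available) are W. From any other position, the mover wins iff some move reaches an L.
n=0: no move; the opponent has just taken the last counter and therefore loses → W
n=1: only reaches 0(W), which is W → L
n=2: reaches L-position 1 → W
n=3: reaches L-position 1 → W
n=4: only reaches 3(W), 2(W), all W → L
n=5: reaches L-position 4 → W
n=6: reaches L-position 4 → W
n=7: reaches L-position 1 → W
n=8: only reaches 7(W), 6(W), 3(W), 2(W), all W → L
n=9: reaches L-position 8 → W
n=10: reaches L-position 8 → W
n=11: only reaches 10(W), 9(W), 6(W), 5(W), all W → L
n=12: reaches L-position 11 → W
n=13: reaches L-position 11 → W
n=14: reaches L-position 8 → W
n=15: only reaches 14(W), 13(W), 10(W), 9(W), all W → L
n=16: reaches L-position 15 → W
n=17: reaches L-position 15 → W
n=18: only reaches 17(W), 16(W), 13(W), 12(W), all W → L
n=19: reaches L-position 18 → W
n=20: reaches L-position 18 → W
n=21: reaches L-position 15 → W
n=22: only reaches 21(W), 20(W), 17(W), 16(W), all W → L
n=23: reaches L-position 22 → W
n=24: reaches L-position 22 → W
n=25: only reaches 24(W), 23(W), 20(W), 19(W), all W → L
n=26: reaches L-position 25 → W
n=27: reaches L-position 25 → W
n=28: reaches L-position 22 → W
n=29: only reaches 28(W), 27(W), 24(W), 23(W), all W → L
n=30: reaches L-position 29 → W
L entries with 1 ≤ n ≤ 30 (the range starts at n=1): n = 1, 4, 8, 11, 15, 18, 22, 25, 29; that makes 9.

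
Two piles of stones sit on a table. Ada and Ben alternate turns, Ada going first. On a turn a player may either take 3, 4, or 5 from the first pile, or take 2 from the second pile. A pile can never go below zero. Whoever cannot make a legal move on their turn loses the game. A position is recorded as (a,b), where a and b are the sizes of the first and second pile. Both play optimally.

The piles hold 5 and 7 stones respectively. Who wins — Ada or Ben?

Compute win/loss labels from the base case upward. A position with no move is L. Any other position is W if it can reach an L in one move, else L.
No move ever increases a pile, so every position that can arise here has a ≤ 5 and b ≤ 7; it is enough to label the cells with 0 ≤ a ≤ 5 and 0 ≤ b ≤ 7.
Every move lowers a or b (never raises either), so fill the grid row by row in increasing a, and left to right within a row: each cell's successors are then already labelled.
      b=0  b=1  b=2  b=3  b=4  b=5  b=6  b=7
a=0:    L    L    W    W    L    L    W    W
a=1:    L    L    W    W    L    L    W    W
a=2:    L    L    W    W    L    L    W    W
a=3:    W    W    L    L    W    W    L    L
a=4:    W    W    L    L    W    W    L    L
a=5:    W    W    L    L    W    W    L    L
Cells with no legal move (terminal, hence L): (0,0), (0,1), (1,0), (1,1), (2,0), (2,1).
The remaining L cells, each justified by listing all of its moves:
(0,4): →(0,2)(W) only, which is W, so L
(0,5): →(0,3)(W) only, which is W, so L
(1,4): →(1,2)(W) only, which is W, so L
(1,5): →(1,3)(W) only, which is W, so L
(2,4): →(2,2)(W) only, which is W, so L
(2,5): →(2,3)(W) only, which is W, so L
(3,2): →(0,2)(W), (3,0)(W) — all W, so L
(3,3): →(0,3)(W), (3,1)(W) — all W, so L
(3,6): →(0,6)(W), (3,4)(W) — all W, so L
(3,7): →(0,7)(W), (3,5)(W) — all W, so L
(4,2): →(1,2)(W), (0,2)(W), (4,0)(W) — all W, so L
(4,3): →(1,3)(W), (0,3)(W), (4,1)(W) — all W, so L
(4,6): →(1,6)(W), (0,6)(W), (4,4)(W) — all W, so L
(4,7): →(1,7)(W), (0,7)(W), (4,5)(W) — all W, so L
(5,2): →(2,2)(W), (1,2)(W), (0,2)(W), (5,0)(W) — all W, so L
(5,3): →(2,3)(W), (1,3)(W), (0,3)(W), (5,1)(W) — all W, so L
(5,6): →(2,6)(W), (1,6)(W), (0,6)(W), (5,4)(W) — all W, so L
(5,7): →(2,7)(W), (1,7)(W), (0,7)(W), (5,5)(W) — all W, so L
Every other cell has at least one move into one of the L cells above, so it is W.
Every move from (5,7) reaches a W position, so the mover loses.

Ben wins.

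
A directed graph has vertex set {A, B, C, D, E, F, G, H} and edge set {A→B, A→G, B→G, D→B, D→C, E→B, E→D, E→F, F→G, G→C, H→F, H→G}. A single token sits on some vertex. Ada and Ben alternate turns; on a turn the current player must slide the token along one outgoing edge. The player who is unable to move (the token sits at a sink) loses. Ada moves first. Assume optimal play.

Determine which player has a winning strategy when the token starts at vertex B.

Use the standard recursion: the mover loses at a terminal position; elsewhere, the mover wins exactly when some move hands the opponent an L position.
Every edge goes from a vertex to one that appears earlier in the order C, G, B, F, A, H, D, E, so processing vertices in that order labels each vertex after all of its successors.
C: no outgoing edge → L
G: can move to C, which is L ⇒ W
B: the only move is to G(W), a W ⇒ L
F: the only move is to G(W), a W ⇒ L
A: can move to B, which is L ⇒ W
H: can move to F, which is L ⇒ W
D: can move to B, which is L ⇒ W
E: can move to F, which is L ⇒ W
The starting position B is L: whatever Ada does, the opponent receives a W position.

Ben wins.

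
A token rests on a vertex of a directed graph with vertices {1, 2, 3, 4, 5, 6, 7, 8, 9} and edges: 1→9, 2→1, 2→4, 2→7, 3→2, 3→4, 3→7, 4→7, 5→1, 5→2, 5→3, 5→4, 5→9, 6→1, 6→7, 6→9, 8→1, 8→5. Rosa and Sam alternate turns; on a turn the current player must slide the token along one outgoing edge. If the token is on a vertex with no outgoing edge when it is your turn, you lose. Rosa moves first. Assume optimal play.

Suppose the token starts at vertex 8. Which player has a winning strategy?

Positions with no move are L. A position that does have a move is losing for the player to move precisely when every available move leads to a winning position for the opponent. Fill in the labels:
Every edge goes from a vertex to one that appears earlier in the order 7, 9, 4, 1, 2, 3, 6, 5, 8, so processing vertices in that order labels each vertex after all of its successors.
7: no outgoing edge → L
9: no outgoing edge → L
4: can move to 7, which is L ⇒ W
1: can move to 9, which is L ⇒ W
2: can move to 7, which is L ⇒ W
3: can move to 7, which is L ⇒ W
6: can move to 9, which is L ⇒ W
5: can move to 9, which is L ⇒ W
8: moves to 5(W), 1(W); every one is W ⇒ L
The starting position 8 is L: whatever Rosa does, the opponent receives a W position.

Sam wins.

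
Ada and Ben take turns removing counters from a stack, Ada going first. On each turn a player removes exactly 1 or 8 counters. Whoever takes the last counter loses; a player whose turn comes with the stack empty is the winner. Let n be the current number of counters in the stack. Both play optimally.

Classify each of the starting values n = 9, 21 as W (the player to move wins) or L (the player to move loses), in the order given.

Work bottom-up. With no move the player to move wins. Otherwise the position is W if at least one move leads to an L position for the opponent, and L if every move leads to a W.
n=0: no move; the opponent has just taken the last counter and therefore loses → W
n=1: L (sole option 0(W) is W)
n=2: W (go to 1, an L position)
n=3: L (sole option 2(W) is W)
n=4: W (go to 3, an L position)
n=5: L (sole option 4(W) is W)
n=6: W (go to 5, an L position)
n=7: L (sole option 6(W) is W)
n=8: W (go to 7, an L position)
n=9: W (go to 1, an L position)
n=10: L (options 9(W), 2(W) are all W)
n=11: W (go to 10, an L position)
n=12: L (options 11(W), 4(W) are all W)
n=13: W (go to 12, an L position)
n=14: L (options 13(W), 6(W) are all W)
n=15: W (go to 14, an L position)
n=16: L (options 15(W), 8(W) are all W)
n=17: W (go to 16, an L position)
n=18: W (go to 10, an L position)
n=19: L (options 18(W), 11(W) are all W)
n=20: W (go to 19, an L position)
n=21: L (options 20(W), 13(W) are all W)

9: W, 21: L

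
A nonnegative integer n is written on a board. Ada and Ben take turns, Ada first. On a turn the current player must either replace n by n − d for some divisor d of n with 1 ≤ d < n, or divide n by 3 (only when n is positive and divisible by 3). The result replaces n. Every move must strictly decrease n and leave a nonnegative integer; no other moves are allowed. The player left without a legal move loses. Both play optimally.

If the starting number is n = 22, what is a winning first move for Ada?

Label each position W (a win for the player to move) or L (a loss). A position with no legal move is L; any other position is W exactly when some move reaches an L, and L when every move reaches a W.
n=0: no move → L
n=1: no move → L
n=2: →1(L), so W
n=3: →1(L), so W
n=4: →2(W), 3(W) — all W, so L
n=5: →4(L), so W
n=6: →4(L), so W
n=7: →6(W) only, which is W, so L
n=8: →4(L), so W
n=9: →3(W), 6(W), 8(W) — all W, so L
n=10: →9(L), so W
n=11: →10(W) only, which is W, so L
n=12: →4(L), so W
n=13: →12(W) only, which is W, so L
n=14: →7(L), so W
n=15: →5(W), 10(W), 12(W), 14(W) — all W, so L
n=16: →15(L), so W
n=17: →16(W) only, which is W, so L
n=18: →9(L), so W
n=19: →18(W) only, which is W, so L
n=20: →15(L), so W
n=21: →7(L), so W
n=22: →11(L), so W
From 22, the L positions reachable in one move are: 11.

Move to 11.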